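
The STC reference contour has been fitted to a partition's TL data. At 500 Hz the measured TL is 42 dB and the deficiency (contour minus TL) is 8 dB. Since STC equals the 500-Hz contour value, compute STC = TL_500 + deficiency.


By ASTM E413, STC = value of the fitted reference contour at 500 Hz.
Contour value at 500 Hz = TL_500 + deficiency = 42 + 8 = 50
STC = 50


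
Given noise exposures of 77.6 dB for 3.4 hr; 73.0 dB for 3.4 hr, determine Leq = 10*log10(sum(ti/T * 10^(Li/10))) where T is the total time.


T_total = 3.4 + 3.4 = 6.8 hr
(3.4/6.8) * 10^(77.6/10) = 2.8772e+07
(3.4/6.8) * 10^(73.0/10) = 9.97631e+06
Sum = 2.8772e+07 + 9.97631e+06 = 3.87483e+07
Leq = 10*log10(3.87483e+07) = 75.883 dB


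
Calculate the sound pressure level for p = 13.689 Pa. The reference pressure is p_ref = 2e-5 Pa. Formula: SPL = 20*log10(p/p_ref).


p / p_ref = 13.689 / 2e-5 = 684450
SPL = 20 * log10(684450) = 116.71 dB


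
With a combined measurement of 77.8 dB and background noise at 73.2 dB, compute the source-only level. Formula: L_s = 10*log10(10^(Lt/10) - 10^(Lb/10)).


10^(77.8/10) = 6.0256e+07
10^(73.2/10) = 2.0893e+07
Difference = 6.0256e+07 - 2.0893e+07 = 3.9363e+07
L_source = 10*log10(3.9363e+07) = 75.951 dB


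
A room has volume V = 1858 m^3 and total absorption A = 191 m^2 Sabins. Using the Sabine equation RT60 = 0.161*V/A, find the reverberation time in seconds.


RT60 = 0.161 * 1858 / 191 = 1.5662 s


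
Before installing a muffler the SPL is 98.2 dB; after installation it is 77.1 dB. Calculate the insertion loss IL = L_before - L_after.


Insertion loss = SPL without muffler - SPL with muffler
IL = 98.2 - 77.1 = 21.1 dB


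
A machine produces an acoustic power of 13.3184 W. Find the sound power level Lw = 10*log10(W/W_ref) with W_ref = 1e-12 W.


W / W_ref = 13.3184 / 1e-12 = 1.33184e+13
Lw = 10 * log10(1.33184e+13) = 131.24 dB


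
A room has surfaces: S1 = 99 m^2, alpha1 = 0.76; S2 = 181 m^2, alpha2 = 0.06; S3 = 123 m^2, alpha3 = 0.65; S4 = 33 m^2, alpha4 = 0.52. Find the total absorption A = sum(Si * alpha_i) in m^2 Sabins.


99 * 0.76 = 75.24
181 * 0.06 = 10.86
123 * 0.65 = 79.95
33 * 0.52 = 17.16
A_total = 75.24 + 10.86 + 79.95 + 17.16 = 183.21 m^2


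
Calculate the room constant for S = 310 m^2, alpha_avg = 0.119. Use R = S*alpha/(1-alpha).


R = 310 * 0.119 / (1 - 0.119) = 41.873 m^2


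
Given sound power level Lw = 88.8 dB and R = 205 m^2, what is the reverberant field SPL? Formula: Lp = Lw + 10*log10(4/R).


4/R = 4/205 = 0.0195122
Lp = 88.8 + 10*log10(0.0195122) = 71.703 dB


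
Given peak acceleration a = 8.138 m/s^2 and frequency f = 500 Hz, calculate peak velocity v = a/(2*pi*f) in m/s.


omega = 2*pi*f = 2*pi*500 = 3141.59 rad/s
v = a / omega = 8.138 / 3141.59 = 0.0025904 m/s


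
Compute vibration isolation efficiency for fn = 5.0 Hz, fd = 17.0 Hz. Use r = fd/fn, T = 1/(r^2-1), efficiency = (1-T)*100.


r = 17.0 / 5.0 = 3.4
r^2 - 1 = 3.4^2 - 1 = 10.56
T = 1/10.56 = 0.094697
Efficiency = (1 - 0.094697)*100 = 90.53 %


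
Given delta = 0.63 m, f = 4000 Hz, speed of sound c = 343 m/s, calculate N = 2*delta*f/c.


N = 2*delta*f/c = 2*delta/lambda, where lambda = c/f
lambda = 343 / 4000 = 0.08575 m
N = 2 * 0.63 / 0.08575 = 14.694


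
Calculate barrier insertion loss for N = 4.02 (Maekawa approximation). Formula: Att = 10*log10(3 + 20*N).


3 + 20*N = 3 + 20*4.02 = 83.4
Att = 10*log10(83.4) = 19.212 dB


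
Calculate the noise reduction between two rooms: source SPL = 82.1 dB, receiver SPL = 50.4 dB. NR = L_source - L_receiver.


NR = L_source - L_receiver (difference between source and receiving room levels)
NR = 82.1 - 50.4 = 31.7 dB


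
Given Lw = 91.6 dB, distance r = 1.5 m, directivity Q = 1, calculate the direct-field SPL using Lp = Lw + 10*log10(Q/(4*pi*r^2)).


4*pi*r^2 = 4*pi*1.5^2 = 28.2743 m^2
Q / (4*pi*r^2) = 1 / 28.2743 = 0.0353678
Lp = 91.6 + 10*log10(0.0353678) = 77.086 dB


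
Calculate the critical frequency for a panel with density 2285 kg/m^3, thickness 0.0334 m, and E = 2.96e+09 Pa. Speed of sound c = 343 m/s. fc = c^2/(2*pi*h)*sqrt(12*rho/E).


12*rho/E = 12*2285/2.96e+09 = 9.26351e-06
sqrt(12*rho/E) = sqrt(9.26351e-06) = 0.0030436
c^2/(2*pi*h) = 343^2/(2*pi*0.0334) = 560611
fc = 560611 * 0.0030436 = 1706.3 Hz


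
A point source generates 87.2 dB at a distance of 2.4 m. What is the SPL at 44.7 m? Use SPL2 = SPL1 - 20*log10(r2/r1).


r2/r1 = 44.7/2.4 = 18.625
Correction = 20*log10(18.625) = 25.4019 dB
SPL2 = 87.2 - 25.4019 = 61.798 dB


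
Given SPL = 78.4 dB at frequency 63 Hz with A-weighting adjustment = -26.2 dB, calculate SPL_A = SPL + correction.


A-weighting table: 63 Hz -> -26.2 dB correction
SPL_A = SPL + correction = 78.4 + (-26.2) = 52.2 dBA


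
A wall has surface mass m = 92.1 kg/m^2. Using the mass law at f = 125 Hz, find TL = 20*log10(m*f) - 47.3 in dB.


m * f = 92.1 * 125 = 11512.5
20*log10(11512.5) = 81.2234 dB
TL = 81.2234 - 47.3 = 33.923 dB


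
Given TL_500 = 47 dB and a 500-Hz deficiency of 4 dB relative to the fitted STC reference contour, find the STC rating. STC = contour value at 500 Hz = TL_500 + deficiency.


By ASTM E413, STC = value of the fitted reference contour at 500 Hz.
Contour value at 500 Hz = TL_500 + deficiency = 47 + 4 = 51
STC = 51


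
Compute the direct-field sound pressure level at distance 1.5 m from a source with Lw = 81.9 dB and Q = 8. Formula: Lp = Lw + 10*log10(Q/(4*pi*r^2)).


4*pi*r^2 = 4*pi*1.5^2 = 28.2743 m^2
Q / (4*pi*r^2) = 8 / 28.2743 = 0.282942
Lp = 81.9 + 10*log10(0.282942) = 76.417 dB


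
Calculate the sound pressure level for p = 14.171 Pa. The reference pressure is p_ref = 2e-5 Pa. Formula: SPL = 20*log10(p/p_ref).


p / p_ref = 14.171 / 2e-5 = 708550
SPL = 20 * log10(708550) = 117.01 dB


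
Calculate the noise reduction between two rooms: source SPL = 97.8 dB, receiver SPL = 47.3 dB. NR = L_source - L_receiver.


NR = L_source - L_receiver (difference between source and receiving room levels)
NR = 97.8 - 47.3 = 50.5 dB


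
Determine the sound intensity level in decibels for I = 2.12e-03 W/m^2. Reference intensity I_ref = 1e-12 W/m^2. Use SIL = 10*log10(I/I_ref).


I / I_ref = 2.12e-03 / 1e-12 = 2.12e+09
SIL = 10 * log10(2.12e+09) = 93.263 dB


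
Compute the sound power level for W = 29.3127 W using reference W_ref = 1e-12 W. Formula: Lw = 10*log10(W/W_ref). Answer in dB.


W / W_ref = 29.3127 / 1e-12 = 2.93127e+13
Lw = 10 * log10(2.93127e+13) = 134.67 dB


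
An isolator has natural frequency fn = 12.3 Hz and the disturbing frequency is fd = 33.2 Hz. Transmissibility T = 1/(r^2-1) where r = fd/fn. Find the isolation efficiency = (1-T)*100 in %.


r = 33.2 / 12.3 = 2.69919
r^2 - 1 = 2.69919^2 - 1 = 6.28563
T = 1/6.28563 = 0.159093
Efficiency = (1 - 0.159093)*100 = 84.091 %


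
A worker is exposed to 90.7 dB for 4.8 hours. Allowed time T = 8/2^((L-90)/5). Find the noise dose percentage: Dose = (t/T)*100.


T_allowed = 8 / 2^((90.7 - 90)/5) = 7.26015 hr
Dose = 4.8 / 7.26015 * 100 = 66.114 %


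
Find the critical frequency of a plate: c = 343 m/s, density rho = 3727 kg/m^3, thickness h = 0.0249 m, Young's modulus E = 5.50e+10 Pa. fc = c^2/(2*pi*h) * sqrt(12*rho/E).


12*rho/E = 12*3727/5.50e+10 = 8.13164e-07
sqrt(12*rho/E) = sqrt(8.13164e-07) = 0.000901756
c^2/(2*pi*h) = 343^2/(2*pi*0.0249) = 751985
fc = 751985 * 0.000901756 = 678.11 Hz


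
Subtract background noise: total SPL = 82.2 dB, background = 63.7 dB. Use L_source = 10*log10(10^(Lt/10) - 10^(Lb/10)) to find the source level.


10^(82.2/10) = 1.65959e+08
10^(63.7/10) = 2.34423e+06
Difference = 1.65959e+08 - 2.34423e+06 = 1.63615e+08
L_source = 10*log10(1.63615e+08) = 82.138 dB


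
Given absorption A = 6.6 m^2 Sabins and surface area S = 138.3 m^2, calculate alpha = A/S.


Absorption coefficient = absorbed power / incident power
alpha = A / S = 6.6 / 138.3 = 0.047722


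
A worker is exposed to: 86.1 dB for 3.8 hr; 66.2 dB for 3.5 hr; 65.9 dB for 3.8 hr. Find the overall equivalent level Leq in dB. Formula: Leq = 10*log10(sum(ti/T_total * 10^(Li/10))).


T_total = 3.8 + 3.5 + 3.8 = 11.1 hr
(3.8/11.1) * 10^(86.1/10) = 1.39464e+08
(3.5/11.1) * 10^(66.2/10) = 1.31445e+06
(3.8/11.1) * 10^(65.9/10) = 1.33187e+06
Sum = 1.39464e+08 + 1.31445e+06 + 1.33187e+06 = 1.4211e+08
Leq = 10*log10(1.4211e+08) = 81.526 dB


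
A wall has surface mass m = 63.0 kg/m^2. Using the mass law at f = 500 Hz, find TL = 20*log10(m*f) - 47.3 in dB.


m * f = 63.0 * 500 = 31500
20*log10(31500) = 89.9662 dB
TL = 89.9662 - 47.3 = 42.666 dB


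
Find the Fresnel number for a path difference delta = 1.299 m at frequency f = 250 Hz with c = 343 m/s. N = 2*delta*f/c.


N = 2*delta*f/c = 2*delta/lambda, where lambda = c/f
lambda = 343 / 250 = 1.372 m
N = 2 * 1.299 / 1.372 = 1.8936


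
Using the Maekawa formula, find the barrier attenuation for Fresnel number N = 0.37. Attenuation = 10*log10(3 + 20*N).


3 + 20*N = 3 + 20*0.37 = 10.4
Att = 10*log10(10.4) = 10.17 dB


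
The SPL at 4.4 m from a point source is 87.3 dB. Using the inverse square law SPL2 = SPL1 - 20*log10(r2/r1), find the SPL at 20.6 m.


r2/r1 = 20.6/4.4 = 4.68182
Correction = 20*log10(4.68182) = 13.4083 dB
SPL2 = 87.3 - 13.4083 = 73.892 dB


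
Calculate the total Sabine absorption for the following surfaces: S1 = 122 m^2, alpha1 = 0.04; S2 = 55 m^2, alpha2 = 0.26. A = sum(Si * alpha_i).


122 * 0.04 = 4.88
55 * 0.26 = 14.3
A_total = 4.88 + 14.3 = 19.18 m^2


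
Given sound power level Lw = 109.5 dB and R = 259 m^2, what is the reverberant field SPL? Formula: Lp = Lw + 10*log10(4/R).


4/R = 4/259 = 0.015444
Lp = 109.5 + 10*log10(0.015444) = 91.388 dB


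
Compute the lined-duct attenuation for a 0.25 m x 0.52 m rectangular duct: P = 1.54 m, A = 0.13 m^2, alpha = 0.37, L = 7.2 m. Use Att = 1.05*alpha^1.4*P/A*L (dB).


alpha^1.4 = 0.37^1.4 = 0.248589
Attenuation rate = 1.05 * alpha^1.4 * P / A
= 1.05 * 0.248589 * 1.54 / 0.13 = 3.09206 dB/m
Total Att = 3.09206 * 7.2 = 22.263 dB


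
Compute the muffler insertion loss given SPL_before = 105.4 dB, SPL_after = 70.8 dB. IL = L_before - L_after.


Insertion loss = SPL without muffler - SPL with muffler
IL = 105.4 - 70.8 = 34.6 dB


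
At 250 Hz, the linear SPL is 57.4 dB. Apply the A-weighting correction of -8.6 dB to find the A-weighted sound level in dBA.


A-weighting table: 250 Hz -> -8.6 dB correction
SPL_A = SPL + correction = 57.4 + (-8.6) = 48.8 dBA


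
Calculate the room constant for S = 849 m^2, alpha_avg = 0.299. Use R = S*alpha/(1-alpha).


R = 849 * 0.299 / (1 - 0.299) = 362.13 m^2


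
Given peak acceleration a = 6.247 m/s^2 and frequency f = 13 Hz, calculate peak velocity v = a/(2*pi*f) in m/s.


omega = 2*pi*f = 2*pi*13 = 81.6814 rad/s
v = a / omega = 6.247 / 81.6814 = 0.07648 m/s


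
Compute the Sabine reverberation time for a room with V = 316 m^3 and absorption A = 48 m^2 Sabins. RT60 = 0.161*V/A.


RT60 = 0.161 * 316 / 48 = 1.0599 s


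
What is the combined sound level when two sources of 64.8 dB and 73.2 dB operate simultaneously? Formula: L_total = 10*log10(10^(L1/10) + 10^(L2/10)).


10^(64.8/10) = 3.01995e+06
10^(73.2/10) = 2.0893e+07
Sum = 3.01995e+06 + 2.0893e+07 = 2.3913e+07
L_total = 10*log10(2.3913e+07) = 73.786 dB


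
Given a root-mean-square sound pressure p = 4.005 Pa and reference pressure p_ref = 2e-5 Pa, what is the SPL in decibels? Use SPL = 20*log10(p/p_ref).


p / p_ref = 4.005 / 2e-5 = 200250
SPL = 20 * log10(200250) = 106.03 dB


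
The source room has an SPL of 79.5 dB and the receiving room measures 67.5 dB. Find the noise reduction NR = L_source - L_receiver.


NR = L_source - L_receiver (difference between source and receiving room levels)
NR = 79.5 - 67.5 = 12 dB


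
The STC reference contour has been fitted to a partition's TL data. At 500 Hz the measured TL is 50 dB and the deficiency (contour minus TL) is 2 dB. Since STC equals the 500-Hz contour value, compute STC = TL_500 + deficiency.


By ASTM E413, STC = value of the fitted reference contour at 500 Hz.
Contour value at 500 Hz = TL_500 + deficiency = 50 + 2 = 52
STC = 52


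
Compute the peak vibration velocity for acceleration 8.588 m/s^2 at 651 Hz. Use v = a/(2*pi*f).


omega = 2*pi*f = 2*pi*651 = 4090.35 rad/s
v = a / omega = 8.588 / 4090.35 = 0.0020996 m/s


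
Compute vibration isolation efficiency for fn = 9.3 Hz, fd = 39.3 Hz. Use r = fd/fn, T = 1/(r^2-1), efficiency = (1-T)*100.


r = 39.3 / 9.3 = 4.22581
r^2 - 1 = 4.22581^2 - 1 = 16.8575
T = 1/16.8575 = 0.0593208
Efficiency = (1 - 0.0593208)*100 = 94.068 %


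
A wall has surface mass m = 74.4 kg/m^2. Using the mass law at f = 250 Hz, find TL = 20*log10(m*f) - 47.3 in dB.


m * f = 74.4 * 250 = 18600
20*log10(18600) = 85.3903 dB
TL = 85.3903 - 47.3 = 38.09 dB


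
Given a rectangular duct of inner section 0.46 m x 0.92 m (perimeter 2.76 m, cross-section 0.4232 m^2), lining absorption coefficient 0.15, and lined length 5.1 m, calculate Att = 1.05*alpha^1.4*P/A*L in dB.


alpha^1.4 = 0.15^1.4 = 0.0702308
Attenuation rate = 1.05 * alpha^1.4 * P / A
= 1.05 * 0.0702308 * 2.76 / 0.4232 = 0.480928 dB/m
Total Att = 0.480928 * 5.1 = 2.4527 dB


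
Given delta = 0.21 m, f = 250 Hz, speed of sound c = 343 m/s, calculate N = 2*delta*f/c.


N = 2*delta*f/c = 2*delta/lambda, where lambda = c/f
lambda = 343 / 250 = 1.372 m
N = 2 * 0.21 / 1.372 = 0.30612


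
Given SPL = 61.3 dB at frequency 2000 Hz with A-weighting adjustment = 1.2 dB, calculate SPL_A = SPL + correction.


A-weighting table: 2000 Hz -> 1.2 dB correction
SPL_A = SPL + correction = 61.3 + (1.2) = 62.5 dBA


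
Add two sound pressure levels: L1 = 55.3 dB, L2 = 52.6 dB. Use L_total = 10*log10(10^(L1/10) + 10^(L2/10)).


10^(55.3/10) = 338844
10^(52.6/10) = 181970
Sum = 338844 + 181970 = 520814
L_total = 10*log10(520814) = 57.167 dB


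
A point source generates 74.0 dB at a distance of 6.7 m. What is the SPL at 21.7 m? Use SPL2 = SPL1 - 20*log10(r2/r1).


r2/r1 = 21.7/6.7 = 3.23881
Correction = 20*log10(3.23881) = 10.2077 dB
SPL2 = 74.0 - 10.2077 = 63.792 dB


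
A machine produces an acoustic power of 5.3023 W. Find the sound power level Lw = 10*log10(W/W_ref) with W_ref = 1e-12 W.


W / W_ref = 5.3023 / 1e-12 = 5.3023e+12
Lw = 10 * log10(5.3023e+12) = 127.24 dB


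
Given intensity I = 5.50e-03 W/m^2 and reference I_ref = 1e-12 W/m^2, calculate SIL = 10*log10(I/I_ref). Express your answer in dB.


I / I_ref = 5.50e-03 / 1e-12 = 5.5e+09
SIL = 10 * log10(5.5e+09) = 97.404 dB


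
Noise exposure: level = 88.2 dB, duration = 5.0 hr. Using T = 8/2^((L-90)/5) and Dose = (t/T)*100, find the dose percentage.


T_allowed = 8 / 2^((88.2 - 90)/5) = 10.2674 hr
Dose = 5.0 / 10.2674 * 100 = 48.698 %


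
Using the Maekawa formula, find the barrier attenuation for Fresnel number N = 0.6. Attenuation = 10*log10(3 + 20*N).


3 + 20*N = 3 + 20*0.6 = 15
Att = 10*log10(15) = 11.761 dB


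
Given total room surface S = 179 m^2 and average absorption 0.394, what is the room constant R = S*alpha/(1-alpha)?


R = 179 * 0.394 / (1 - 0.394) = 116.38 m^2


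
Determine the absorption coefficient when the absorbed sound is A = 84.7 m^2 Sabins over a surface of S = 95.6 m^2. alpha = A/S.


Absorption coefficient = absorbed power / incident power
alpha = A / S = 84.7 / 95.6 = 0.88598


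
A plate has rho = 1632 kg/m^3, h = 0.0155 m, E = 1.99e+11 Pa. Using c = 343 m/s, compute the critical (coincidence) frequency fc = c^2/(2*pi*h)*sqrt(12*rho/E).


12*rho/E = 12*1632/1.99e+11 = 9.84121e-08
sqrt(12*rho/E) = sqrt(9.84121e-08) = 0.000313707
c^2/(2*pi*h) = 343^2/(2*pi*0.0155) = 1.20803e+06
fc = 1.20803e+06 * 0.000313707 = 378.97 Hz


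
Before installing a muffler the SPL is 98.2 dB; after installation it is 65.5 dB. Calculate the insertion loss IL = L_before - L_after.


Insertion loss = SPL without muffler - SPL with muffler
IL = 98.2 - 65.5 = 32.7 dB


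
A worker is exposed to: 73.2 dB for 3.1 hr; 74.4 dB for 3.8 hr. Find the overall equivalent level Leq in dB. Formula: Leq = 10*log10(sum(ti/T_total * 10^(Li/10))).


T_total = 3.1 + 3.8 = 6.9 hr
(3.1/6.9) * 10^(73.2/10) = 9.38669e+06
(3.8/6.9) * 10^(74.4/10) = 1.51682e+07
Sum = 9.38669e+06 + 1.51682e+07 = 2.45549e+07
Leq = 10*log10(2.45549e+07) = 73.901 dB


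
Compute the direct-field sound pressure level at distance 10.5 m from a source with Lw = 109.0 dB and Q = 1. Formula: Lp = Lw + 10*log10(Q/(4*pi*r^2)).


4*pi*r^2 = 4*pi*10.5^2 = 1385.44 m^2
Q / (4*pi*r^2) = 1 / 1385.44 = 0.000721792
Lp = 109.0 + 10*log10(0.000721792) = 77.584 dB


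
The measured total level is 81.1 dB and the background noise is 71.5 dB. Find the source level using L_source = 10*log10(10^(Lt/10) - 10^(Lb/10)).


10^(81.1/10) = 1.28825e+08
10^(71.5/10) = 1.41254e+07
Difference = 1.28825e+08 - 1.41254e+07 = 1.147e+08
L_source = 10*log10(1.147e+08) = 80.596 dB


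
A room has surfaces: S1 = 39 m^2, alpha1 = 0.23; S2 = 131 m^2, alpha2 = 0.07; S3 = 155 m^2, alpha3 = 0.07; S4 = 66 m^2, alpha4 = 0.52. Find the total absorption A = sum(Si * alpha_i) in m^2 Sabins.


39 * 0.23 = 8.97
131 * 0.07 = 9.17
155 * 0.07 = 10.85
66 * 0.52 = 34.32
A_total = 8.97 + 9.17 + 10.85 + 34.32 = 63.31 m^2


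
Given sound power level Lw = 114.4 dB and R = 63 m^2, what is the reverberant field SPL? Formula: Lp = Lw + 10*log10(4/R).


4/R = 4/63 = 0.0634921
Lp = 114.4 + 10*log10(0.0634921) = 102.43 dB


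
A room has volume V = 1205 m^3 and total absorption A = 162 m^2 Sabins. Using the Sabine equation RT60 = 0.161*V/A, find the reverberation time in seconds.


RT60 = 0.161 * 1205 / 162 = 1.1976 s


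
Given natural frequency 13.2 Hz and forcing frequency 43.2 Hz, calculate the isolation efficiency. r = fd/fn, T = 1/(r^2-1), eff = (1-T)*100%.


r = 43.2 / 13.2 = 3.27273
r^2 - 1 = 3.27273^2 - 1 = 9.71076
T = 1/9.71076 = 0.102979
Efficiency = (1 - 0.102979)*100 = 89.702 %


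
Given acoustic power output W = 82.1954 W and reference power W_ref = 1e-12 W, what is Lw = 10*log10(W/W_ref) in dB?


W / W_ref = 82.1954 / 1e-12 = 8.21954e+13
Lw = 10 * log10(8.21954e+13) = 139.15 dB


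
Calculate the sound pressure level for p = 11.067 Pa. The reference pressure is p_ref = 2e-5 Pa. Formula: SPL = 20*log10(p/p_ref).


p / p_ref = 11.067 / 2e-5 = 553350
SPL = 20 * log10(553350) = 114.86 dB


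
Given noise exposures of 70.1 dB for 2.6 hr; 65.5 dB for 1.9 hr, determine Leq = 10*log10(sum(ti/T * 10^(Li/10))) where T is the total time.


T_total = 2.6 + 1.9 = 4.5 hr
(2.6/4.5) * 10^(70.1/10) = 5.91236e+06
(1.9/4.5) * 10^(65.5/10) = 1.4981e+06
Sum = 5.91236e+06 + 1.4981e+06 = 7.41046e+06
Leq = 10*log10(7.41046e+06) = 68.698 dB


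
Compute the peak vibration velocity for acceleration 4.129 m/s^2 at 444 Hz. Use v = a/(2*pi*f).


omega = 2*pi*f = 2*pi*444 = 2789.73 rad/s
v = a / omega = 4.129 / 2789.73 = 0.0014801 m/s


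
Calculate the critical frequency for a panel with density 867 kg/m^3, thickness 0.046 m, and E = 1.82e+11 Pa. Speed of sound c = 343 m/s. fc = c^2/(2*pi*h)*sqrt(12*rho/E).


12*rho/E = 12*867/1.82e+11 = 5.71648e-08
sqrt(12*rho/E) = sqrt(5.71648e-08) = 0.000239092
c^2/(2*pi*h) = 343^2/(2*pi*0.046) = 407053
fc = 407053 * 0.000239092 = 97.323 Hz


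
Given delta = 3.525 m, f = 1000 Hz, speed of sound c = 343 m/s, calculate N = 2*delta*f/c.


N = 2*delta*f/c = 2*delta/lambda, where lambda = c/f
lambda = 343 / 1000 = 0.343 m
N = 2 * 3.525 / 0.343 = 20.554


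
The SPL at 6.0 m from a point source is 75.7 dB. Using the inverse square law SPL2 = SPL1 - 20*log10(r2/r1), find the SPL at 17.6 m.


r2/r1 = 17.6/6.0 = 2.93333
Correction = 20*log10(2.93333) = 9.34722 dB
SPL2 = 75.7 - 9.34722 = 66.353 dB


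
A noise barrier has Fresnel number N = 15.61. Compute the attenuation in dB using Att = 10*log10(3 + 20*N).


3 + 20*N = 3 + 20*15.61 = 315.2
Att = 10*log10(315.2) = 24.986 dB


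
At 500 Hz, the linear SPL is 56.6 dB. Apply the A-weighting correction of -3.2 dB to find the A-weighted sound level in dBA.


A-weighting table: 500 Hz -> -3.2 dB correction
SPL_A = SPL + correction = 56.6 + (-3.2) = 53.4 dBA


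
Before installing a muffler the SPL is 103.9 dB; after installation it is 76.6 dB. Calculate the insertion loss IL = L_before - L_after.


Insertion loss = SPL without muffler - SPL with muffler
IL = 103.9 - 76.6 = 27.3 dB


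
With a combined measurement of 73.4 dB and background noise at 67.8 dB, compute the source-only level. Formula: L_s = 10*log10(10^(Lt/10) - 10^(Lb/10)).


10^(73.4/10) = 2.18776e+07
10^(67.8/10) = 6.0256e+06
Difference = 2.18776e+07 - 6.0256e+06 = 1.5852e+07
L_source = 10*log10(1.5852e+07) = 72.001 dB


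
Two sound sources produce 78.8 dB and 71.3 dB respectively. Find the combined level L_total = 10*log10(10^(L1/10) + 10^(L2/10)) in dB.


10^(78.8/10) = 7.58578e+07
10^(71.3/10) = 1.34896e+07
Sum = 7.58578e+07 + 1.34896e+07 = 8.93474e+07
L_total = 10*log10(8.93474e+07) = 79.511 dB


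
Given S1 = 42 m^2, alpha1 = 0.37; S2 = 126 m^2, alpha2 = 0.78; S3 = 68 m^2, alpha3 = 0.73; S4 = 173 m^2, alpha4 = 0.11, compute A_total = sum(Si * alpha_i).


42 * 0.37 = 15.54
126 * 0.78 = 98.28
68 * 0.73 = 49.64
173 * 0.11 = 19.03
A_total = 15.54 + 98.28 + 49.64 + 19.03 = 182.49 m^2


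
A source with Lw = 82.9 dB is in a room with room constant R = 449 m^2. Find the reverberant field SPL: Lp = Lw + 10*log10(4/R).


4/R = 4/449 = 0.00890869
Lp = 82.9 + 10*log10(0.00890869) = 62.398 dB


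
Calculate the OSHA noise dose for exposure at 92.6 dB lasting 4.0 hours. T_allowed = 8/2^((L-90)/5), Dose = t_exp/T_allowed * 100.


T_allowed = 8 / 2^((92.6 - 90)/5) = 5.57897 hr
Dose = 4.0 / 5.57897 * 100 = 71.698 %


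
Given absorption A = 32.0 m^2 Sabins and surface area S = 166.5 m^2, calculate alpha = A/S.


Absorption coefficient = absorbed power / incident power
alpha = A / S = 32.0 / 166.5 = 0.19219


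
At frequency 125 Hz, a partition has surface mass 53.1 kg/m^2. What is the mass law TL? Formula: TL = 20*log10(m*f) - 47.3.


m * f = 53.1 * 125 = 6637.5
20*log10(6637.5) = 76.4401 dB
TL = 76.4401 - 47.3 = 29.14 dB


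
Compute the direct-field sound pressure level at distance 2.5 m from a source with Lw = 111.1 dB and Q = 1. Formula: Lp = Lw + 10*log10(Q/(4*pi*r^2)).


4*pi*r^2 = 4*pi*2.5^2 = 78.5398 m^2
Q / (4*pi*r^2) = 1 / 78.5398 = 0.0127324
Lp = 111.1 + 10*log10(0.0127324) = 92.149 dB


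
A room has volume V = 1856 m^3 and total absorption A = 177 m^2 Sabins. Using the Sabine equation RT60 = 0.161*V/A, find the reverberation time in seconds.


RT60 = 0.161 * 1856 / 177 = 1.6882 s


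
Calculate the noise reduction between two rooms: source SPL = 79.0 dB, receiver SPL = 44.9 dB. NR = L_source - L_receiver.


NR = L_source - L_receiver (difference between source and receiving room levels)
NR = 79.0 - 44.9 = 34.1 dB


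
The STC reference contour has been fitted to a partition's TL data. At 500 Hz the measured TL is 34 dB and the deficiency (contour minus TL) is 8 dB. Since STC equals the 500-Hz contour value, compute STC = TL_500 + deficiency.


By ASTM E413, STC = value of the fitted reference contour at 500 Hz.
Contour value at 500 Hz = TL_500 + deficiency = 34 + 8 = 42
STC = 42


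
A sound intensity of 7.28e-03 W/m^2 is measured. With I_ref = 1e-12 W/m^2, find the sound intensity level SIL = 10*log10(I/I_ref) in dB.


I / I_ref = 7.28e-03 / 1e-12 = 7.28e+09
SIL = 10 * log10(7.28e+09) = 98.621 dB


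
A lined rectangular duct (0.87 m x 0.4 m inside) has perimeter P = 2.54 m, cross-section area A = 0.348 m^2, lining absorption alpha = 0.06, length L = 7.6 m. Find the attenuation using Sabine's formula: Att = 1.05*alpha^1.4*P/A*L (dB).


alpha^1.4 = 0.06^1.4 = 0.0194721
Attenuation rate = 1.05 * alpha^1.4 * P / A
= 1.05 * 0.0194721 * 2.54 / 0.348 = 0.14923 dB/m
Total Att = 0.14923 * 7.6 = 1.1341 dB


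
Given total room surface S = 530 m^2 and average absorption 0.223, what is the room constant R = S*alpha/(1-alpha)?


R = 530 * 0.223 / (1 - 0.223) = 152.11 m^2


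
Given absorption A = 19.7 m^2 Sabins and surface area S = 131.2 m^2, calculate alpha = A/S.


Absorption coefficient = absorbed power / incident power
alpha = A / S = 19.7 / 131.2 = 0.15015


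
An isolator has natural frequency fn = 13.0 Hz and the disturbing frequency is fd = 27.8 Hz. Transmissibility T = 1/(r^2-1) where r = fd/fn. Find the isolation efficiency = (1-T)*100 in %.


r = 27.8 / 13.0 = 2.13846
r^2 - 1 = 2.13846^2 - 1 = 3.57301
T = 1/3.57301 = 0.279876
Efficiency = (1 - 0.279876)*100 = 72.012 %


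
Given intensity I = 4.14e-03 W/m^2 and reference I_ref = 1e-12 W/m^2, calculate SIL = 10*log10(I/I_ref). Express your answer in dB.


I / I_ref = 4.14e-03 / 1e-12 = 4.14e+09
SIL = 10 * log10(4.14e+09) = 96.17 dB


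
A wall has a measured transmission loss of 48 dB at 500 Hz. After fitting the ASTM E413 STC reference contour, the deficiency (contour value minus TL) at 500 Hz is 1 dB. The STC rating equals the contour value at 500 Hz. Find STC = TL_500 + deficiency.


By ASTM E413, STC = value of the fitted reference contour at 500 Hz.
Contour value at 500 Hz = TL_500 + deficiency = 48 + 1 = 49
STC = 49


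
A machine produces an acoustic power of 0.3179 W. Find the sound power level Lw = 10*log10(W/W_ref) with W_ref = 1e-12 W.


W / W_ref = 0.3179 / 1e-12 = 3.179e+11
Lw = 10 * log10(3.179e+11) = 115.02 dB


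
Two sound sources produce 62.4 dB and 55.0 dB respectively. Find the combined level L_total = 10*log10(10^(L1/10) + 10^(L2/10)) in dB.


10^(62.4/10) = 1.7378e+06
10^(55.0/10) = 316228
Sum = 1.7378e+06 + 316228 = 2.05403e+06
L_total = 10*log10(2.05403e+06) = 63.126 dB


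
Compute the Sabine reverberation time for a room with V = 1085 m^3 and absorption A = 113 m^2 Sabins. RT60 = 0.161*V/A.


RT60 = 0.161 * 1085 / 113 = 1.5459 s


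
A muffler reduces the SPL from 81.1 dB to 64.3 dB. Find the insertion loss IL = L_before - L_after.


Insertion loss = SPL without muffler - SPL with muffler
IL = 81.1 - 64.3 = 16.8 dB


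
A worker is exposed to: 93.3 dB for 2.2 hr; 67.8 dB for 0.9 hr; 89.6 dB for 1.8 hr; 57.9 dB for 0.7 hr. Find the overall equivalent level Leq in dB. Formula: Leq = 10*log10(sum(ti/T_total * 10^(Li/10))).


T_total = 2.2 + 0.9 + 1.8 + 0.7 = 5.6 hr
(2.2/5.6) * 10^(93.3/10) = 8.39914e+08
(0.9/5.6) * 10^(67.8/10) = 968399
(1.8/5.6) * 10^(89.6/10) = 2.93146e+08
(0.7/5.6) * 10^(57.9/10) = 77074.4
Sum = 8.39914e+08 + 968399 + 2.93146e+08 + 77074.4 = 1.13411e+09
Leq = 10*log10(1.13411e+09) = 90.547 dB


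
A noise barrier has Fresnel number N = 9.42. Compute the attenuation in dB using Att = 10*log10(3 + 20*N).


3 + 20*N = 3 + 20*9.42 = 191.4
Att = 10*log10(191.4) = 22.819 dB


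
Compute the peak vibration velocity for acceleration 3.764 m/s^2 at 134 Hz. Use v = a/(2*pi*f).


omega = 2*pi*f = 2*pi*134 = 841.947 rad/s
v = a / omega = 3.764 / 841.947 = 0.0044706 m/s


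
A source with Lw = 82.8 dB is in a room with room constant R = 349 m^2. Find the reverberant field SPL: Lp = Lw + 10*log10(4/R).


4/R = 4/349 = 0.0114613
Lp = 82.8 + 10*log10(0.0114613) = 63.392 dB


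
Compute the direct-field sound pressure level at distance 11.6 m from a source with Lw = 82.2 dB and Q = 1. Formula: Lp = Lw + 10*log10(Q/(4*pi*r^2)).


4*pi*r^2 = 4*pi*11.6^2 = 1690.93 m^2
Q / (4*pi*r^2) = 1 / 1690.93 = 0.000591391
Lp = 82.2 + 10*log10(0.000591391) = 49.919 dB


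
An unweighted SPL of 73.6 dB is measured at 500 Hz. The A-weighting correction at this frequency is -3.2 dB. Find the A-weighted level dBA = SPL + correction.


A-weighting table: 500 Hz -> -3.2 dB correction
SPL_A = SPL + correction = 73.6 + (-3.2) = 70.4 dBA


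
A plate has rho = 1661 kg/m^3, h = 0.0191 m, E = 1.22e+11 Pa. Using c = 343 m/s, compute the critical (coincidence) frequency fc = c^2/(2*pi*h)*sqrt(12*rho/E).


12*rho/E = 12*1661/1.22e+11 = 1.63377e-07
sqrt(12*rho/E) = sqrt(1.63377e-07) = 0.000404199
c^2/(2*pi*h) = 343^2/(2*pi*0.0191) = 980336
fc = 980336 * 0.000404199 = 396.25 Hz


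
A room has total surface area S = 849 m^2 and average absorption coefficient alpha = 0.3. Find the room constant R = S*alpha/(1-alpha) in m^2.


R = 849 * 0.3 / (1 - 0.3) = 363.86 m^2


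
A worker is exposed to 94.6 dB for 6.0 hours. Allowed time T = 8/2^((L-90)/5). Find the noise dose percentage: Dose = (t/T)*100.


T_allowed = 8 / 2^((94.6 - 90)/5) = 4.22807 hr
Dose = 6.0 / 4.22807 * 100 = 141.91 %


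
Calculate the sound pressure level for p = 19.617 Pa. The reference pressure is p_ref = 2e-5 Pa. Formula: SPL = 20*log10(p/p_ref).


p / p_ref = 19.617 / 2e-5 = 980850
SPL = 20 * log10(980850) = 119.83 dB


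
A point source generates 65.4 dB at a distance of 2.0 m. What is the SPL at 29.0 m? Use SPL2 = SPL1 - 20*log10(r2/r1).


r2/r1 = 29.0/2.0 = 14.5
Correction = 20*log10(14.5) = 23.2274 dB
SPL2 = 65.4 - 23.2274 = 42.173 dB


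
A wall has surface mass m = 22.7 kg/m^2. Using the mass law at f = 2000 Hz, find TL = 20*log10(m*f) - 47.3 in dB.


m * f = 22.7 * 2000 = 45400
20*log10(45400) = 93.1411 dB
TL = 93.1411 - 47.3 = 45.841 dB


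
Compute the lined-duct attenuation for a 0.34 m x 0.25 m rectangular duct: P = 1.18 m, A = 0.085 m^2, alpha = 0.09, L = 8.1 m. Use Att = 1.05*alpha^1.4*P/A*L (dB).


alpha^1.4 = 0.09^1.4 = 0.034351
Attenuation rate = 1.05 * alpha^1.4 * P / A
= 1.05 * 0.034351 * 1.18 / 0.085 = 0.500716 dB/m
Total Att = 0.500716 * 8.1 = 4.0558 dB


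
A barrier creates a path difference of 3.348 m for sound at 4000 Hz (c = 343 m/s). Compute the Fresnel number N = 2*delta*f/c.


N = 2*delta*f/c = 2*delta/lambda, where lambda = c/f
lambda = 343 / 4000 = 0.08575 m
N = 2 * 3.348 / 0.08575 = 78.087


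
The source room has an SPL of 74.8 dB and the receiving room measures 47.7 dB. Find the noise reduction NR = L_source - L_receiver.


NR = L_source - L_receiver (difference between source and receiving room levels)
NR = 74.8 - 47.7 = 27.1 dB


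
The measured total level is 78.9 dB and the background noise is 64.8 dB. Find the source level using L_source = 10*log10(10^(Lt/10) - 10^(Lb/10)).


10^(78.9/10) = 7.76247e+07
10^(64.8/10) = 3.01995e+06
Difference = 7.76247e+07 - 3.01995e+06 = 7.46048e+07
L_source = 10*log10(7.46048e+07) = 78.728 dB


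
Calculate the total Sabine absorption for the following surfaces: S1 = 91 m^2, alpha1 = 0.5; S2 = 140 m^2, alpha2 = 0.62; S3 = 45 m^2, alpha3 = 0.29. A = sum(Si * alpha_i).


91 * 0.5 = 45.5
140 * 0.62 = 86.8
45 * 0.29 = 13.05
A_total = 45.5 + 86.8 + 13.05 = 145.35 m^2


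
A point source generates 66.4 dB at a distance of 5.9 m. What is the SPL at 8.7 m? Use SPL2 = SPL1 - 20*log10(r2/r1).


r2/r1 = 8.7/5.9 = 1.47458
Correction = 20*log10(1.47458) = 3.37337 dB
SPL2 = 66.4 - 3.37337 = 63.027 dB


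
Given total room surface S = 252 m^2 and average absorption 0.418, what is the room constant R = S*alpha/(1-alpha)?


R = 252 * 0.418 / (1 - 0.418) = 180.99 m^2


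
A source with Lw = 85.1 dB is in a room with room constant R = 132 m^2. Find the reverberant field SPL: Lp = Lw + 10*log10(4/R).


4/R = 4/132 = 0.030303
Lp = 85.1 + 10*log10(0.030303) = 69.915 dB


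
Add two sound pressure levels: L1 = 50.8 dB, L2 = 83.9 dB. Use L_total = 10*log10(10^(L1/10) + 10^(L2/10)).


10^(50.8/10) = 120226
10^(83.9/10) = 2.45471e+08
Sum = 120226 + 2.45471e+08 = 2.45591e+08
L_total = 10*log10(2.45591e+08) = 83.902 dB


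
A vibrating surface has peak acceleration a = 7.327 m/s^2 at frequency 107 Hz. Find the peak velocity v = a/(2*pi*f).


omega = 2*pi*f = 2*pi*107 = 672.301 rad/s
v = a / omega = 7.327 / 672.301 = 0.010898 m/s


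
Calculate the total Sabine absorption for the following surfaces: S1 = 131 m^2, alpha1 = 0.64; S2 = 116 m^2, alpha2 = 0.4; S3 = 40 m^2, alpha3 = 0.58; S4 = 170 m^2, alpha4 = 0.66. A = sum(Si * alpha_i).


131 * 0.64 = 83.84
116 * 0.4 = 46.4
40 * 0.58 = 23.2
170 * 0.66 = 112.2
A_total = 83.84 + 46.4 + 23.2 + 112.2 = 265.64 m^2


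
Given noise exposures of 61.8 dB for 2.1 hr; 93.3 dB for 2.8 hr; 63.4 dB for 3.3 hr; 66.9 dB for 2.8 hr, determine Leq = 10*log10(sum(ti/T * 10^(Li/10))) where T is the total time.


T_total = 2.1 + 2.8 + 3.3 + 2.8 = 11.0 hr
(2.1/11.0) * 10^(61.8/10) = 288953
(2.8/11.0) * 10^(93.3/10) = 5.44209e+08
(3.3/11.0) * 10^(63.4/10) = 656328
(2.8/11.0) * 10^(66.9/10) = 1.24671e+06
Sum = 288953 + 5.44209e+08 + 656328 + 1.24671e+06 = 5.46401e+08
Leq = 10*log10(5.46401e+08) = 87.375 dB


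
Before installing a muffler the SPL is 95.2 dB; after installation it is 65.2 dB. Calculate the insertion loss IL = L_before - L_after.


Insertion loss = SPL without muffler - SPL with muffler
IL = 95.2 - 65.2 = 30 dB


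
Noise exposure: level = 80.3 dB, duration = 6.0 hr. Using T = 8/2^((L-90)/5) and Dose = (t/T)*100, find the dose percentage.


T_allowed = 8 / 2^((80.3 - 90)/5) = 30.6965 hr
Dose = 6.0 / 30.6965 * 100 = 19.546 %


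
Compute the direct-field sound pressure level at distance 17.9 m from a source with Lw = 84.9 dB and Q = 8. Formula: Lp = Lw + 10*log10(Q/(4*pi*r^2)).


4*pi*r^2 = 4*pi*17.9^2 = 4026.39 m^2
Q / (4*pi*r^2) = 8 / 4026.39 = 0.00198689
Lp = 84.9 + 10*log10(0.00198689) = 57.882 dB


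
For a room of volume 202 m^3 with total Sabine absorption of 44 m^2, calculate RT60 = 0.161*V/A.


RT60 = 0.161 * 202 / 44 = 0.73914 s


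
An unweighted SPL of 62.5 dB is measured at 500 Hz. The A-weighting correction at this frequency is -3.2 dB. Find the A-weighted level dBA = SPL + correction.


A-weighting table: 500 Hz -> -3.2 dB correction
SPL_A = SPL + correction = 62.5 + (-3.2) = 59.3 dBA


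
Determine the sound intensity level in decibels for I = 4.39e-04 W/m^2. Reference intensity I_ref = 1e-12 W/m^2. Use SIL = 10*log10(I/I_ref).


I / I_ref = 4.39e-04 / 1e-12 = 4.39e+08
SIL = 10 * log10(4.39e+08) = 86.425 dB


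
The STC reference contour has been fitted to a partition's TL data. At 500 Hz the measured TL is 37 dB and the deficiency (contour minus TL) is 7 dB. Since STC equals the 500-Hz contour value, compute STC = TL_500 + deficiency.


By ASTM E413, STC = value of the fitted reference contour at 500 Hz.
Contour value at 500 Hz = TL_500 + deficiency = 37 + 7 = 44
STC = 44


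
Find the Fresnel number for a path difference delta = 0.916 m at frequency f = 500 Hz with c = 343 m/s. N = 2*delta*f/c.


N = 2*delta*f/c = 2*delta/lambda, where lambda = c/f
lambda = 343 / 500 = 0.686 m
N = 2 * 0.916 / 0.686 = 2.6706


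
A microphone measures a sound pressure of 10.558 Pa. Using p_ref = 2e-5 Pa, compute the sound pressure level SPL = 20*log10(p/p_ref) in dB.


p / p_ref = 10.558 / 2e-5 = 527900
SPL = 20 * log10(527900) = 114.45 dB


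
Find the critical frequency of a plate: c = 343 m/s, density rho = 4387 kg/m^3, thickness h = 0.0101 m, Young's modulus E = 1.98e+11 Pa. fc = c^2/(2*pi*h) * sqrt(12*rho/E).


12*rho/E = 12*4387/1.98e+11 = 2.65879e-07
sqrt(12*rho/E) = sqrt(2.65879e-07) = 0.000515635
c^2/(2*pi*h) = 343^2/(2*pi*0.0101) = 1.8539e+06
fc = 1.8539e+06 * 0.000515635 = 955.94 Hz


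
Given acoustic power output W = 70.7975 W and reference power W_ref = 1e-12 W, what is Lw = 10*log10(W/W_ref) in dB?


W / W_ref = 70.7975 / 1e-12 = 7.07975e+13
Lw = 10 * log10(7.07975e+13) = 138.5 dB


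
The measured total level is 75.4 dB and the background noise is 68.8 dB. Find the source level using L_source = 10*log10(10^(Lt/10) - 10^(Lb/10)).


10^(75.4/10) = 3.46737e+07
10^(68.8/10) = 7.58578e+06
Difference = 3.46737e+07 - 7.58578e+06 = 2.70879e+07
L_source = 10*log10(2.70879e+07) = 74.328 dB


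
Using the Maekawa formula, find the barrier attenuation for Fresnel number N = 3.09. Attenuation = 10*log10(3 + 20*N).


3 + 20*N = 3 + 20*3.09 = 64.8
Att = 10*log10(64.8) = 18.116 dB


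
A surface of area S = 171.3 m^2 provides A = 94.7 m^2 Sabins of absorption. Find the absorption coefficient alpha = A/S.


Absorption coefficient = absorbed power / incident power
alpha = A / S = 94.7 / 171.3 = 0.55283


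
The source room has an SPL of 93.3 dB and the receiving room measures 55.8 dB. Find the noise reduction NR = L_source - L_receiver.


NR = L_source - L_receiver (difference between source and receiving room levels)
NR = 93.3 - 55.8 = 37.5 dB


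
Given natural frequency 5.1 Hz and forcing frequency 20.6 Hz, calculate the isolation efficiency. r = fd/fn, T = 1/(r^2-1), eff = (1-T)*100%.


r = 20.6 / 5.1 = 4.03922
r^2 - 1 = 4.03922^2 - 1 = 15.3153
T = 1/15.3153 = 0.0652942
Efficiency = (1 - 0.0652942)*100 = 93.471 %


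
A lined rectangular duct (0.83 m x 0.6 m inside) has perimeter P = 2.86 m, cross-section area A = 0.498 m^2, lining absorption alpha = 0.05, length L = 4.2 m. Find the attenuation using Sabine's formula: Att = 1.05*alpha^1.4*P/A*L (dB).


alpha^1.4 = 0.05^1.4 = 0.0150854
Attenuation rate = 1.05 * alpha^1.4 * P / A
= 1.05 * 0.0150854 * 2.86 / 0.498 = 0.0909668 dB/m
Total Att = 0.0909668 * 4.2 = 0.38206 dB


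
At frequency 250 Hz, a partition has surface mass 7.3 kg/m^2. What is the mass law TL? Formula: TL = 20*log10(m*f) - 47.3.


m * f = 7.3 * 250 = 1825
20*log10(1825) = 65.2253 dB
TL = 65.2253 - 47.3 = 17.925 dB


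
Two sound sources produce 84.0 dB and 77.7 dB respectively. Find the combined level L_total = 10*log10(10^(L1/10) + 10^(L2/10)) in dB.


10^(84.0/10) = 2.51189e+08
10^(77.7/10) = 5.88844e+07
Sum = 2.51189e+08 + 5.88844e+07 = 3.10073e+08
L_total = 10*log10(3.10073e+08) = 84.915 dB


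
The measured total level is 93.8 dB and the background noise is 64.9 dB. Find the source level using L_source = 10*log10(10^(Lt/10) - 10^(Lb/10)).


10^(93.8/10) = 2.39883e+09
10^(64.9/10) = 3.0903e+06
Difference = 2.39883e+09 - 3.0903e+06 = 2.39574e+09
L_source = 10*log10(2.39574e+09) = 93.794 dB


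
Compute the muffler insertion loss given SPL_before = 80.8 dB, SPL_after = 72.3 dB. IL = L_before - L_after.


Insertion loss = SPL without muffler - SPL with muffler
IL = 80.8 - 72.3 = 8.5 dB


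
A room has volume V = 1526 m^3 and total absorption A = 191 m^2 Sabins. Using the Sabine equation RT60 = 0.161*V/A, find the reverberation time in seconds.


RT60 = 0.161 * 1526 / 191 = 1.2863 s


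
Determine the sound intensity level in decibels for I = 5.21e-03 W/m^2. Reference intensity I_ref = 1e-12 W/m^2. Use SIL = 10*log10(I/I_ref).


I / I_ref = 5.21e-03 / 1e-12 = 5.21e+09
SIL = 10 * log10(5.21e+09) = 97.168 dB


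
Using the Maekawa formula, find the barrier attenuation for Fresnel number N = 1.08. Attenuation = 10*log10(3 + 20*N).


3 + 20*N = 3 + 20*1.08 = 24.6
Att = 10*log10(24.6) = 13.909 dB


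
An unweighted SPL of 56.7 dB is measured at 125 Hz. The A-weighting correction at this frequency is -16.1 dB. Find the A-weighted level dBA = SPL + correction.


A-weighting table: 125 Hz -> -16.1 dB correction
SPL_A = SPL + correction = 56.7 + (-16.1) = 40.6 dBA


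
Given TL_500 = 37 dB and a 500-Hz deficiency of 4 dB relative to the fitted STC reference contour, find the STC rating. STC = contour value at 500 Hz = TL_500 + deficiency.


By ASTM E413, STC = value of the fitted reference contour at 500 Hz.
Contour value at 500 Hz = TL_500 + deficiency = 37 + 4 = 41
STC = 41


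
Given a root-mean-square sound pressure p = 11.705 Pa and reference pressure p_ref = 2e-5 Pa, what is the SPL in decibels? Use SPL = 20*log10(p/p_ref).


p / p_ref = 11.705 / 2e-5 = 585250
SPL = 20 * log10(585250) = 115.35 dB


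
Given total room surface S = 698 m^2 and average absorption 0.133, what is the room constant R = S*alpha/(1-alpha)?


R = 698 * 0.133 / (1 - 0.133) = 107.07 m^2


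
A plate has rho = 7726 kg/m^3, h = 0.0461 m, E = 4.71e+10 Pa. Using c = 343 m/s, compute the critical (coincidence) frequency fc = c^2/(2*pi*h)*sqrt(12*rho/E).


12*rho/E = 12*7726/4.71e+10 = 1.96841e-06
sqrt(12*rho/E) = sqrt(1.96841e-06) = 0.001403
c^2/(2*pi*h) = 343^2/(2*pi*0.0461) = 406170
fc = 406170 * 0.001403 = 569.86 Hz
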